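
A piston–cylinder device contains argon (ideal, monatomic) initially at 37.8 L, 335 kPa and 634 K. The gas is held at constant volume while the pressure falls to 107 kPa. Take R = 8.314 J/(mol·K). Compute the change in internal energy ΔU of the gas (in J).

n = P₁V₁/(RT₁) = 335×37.8/(8.314×634) = 2.40 mol.
Isochoric: V stays 37.8 L; P/T = const ⇒ T₂ = 203 K, P₂ = 107 kPa.
For an ideal gas ΔU = nCvΔT with Cv = (3/2)R = 12.5 J/(mol·K).
ΔU = 2.40×12.5×(203−634) = -12900 J.

-12900 J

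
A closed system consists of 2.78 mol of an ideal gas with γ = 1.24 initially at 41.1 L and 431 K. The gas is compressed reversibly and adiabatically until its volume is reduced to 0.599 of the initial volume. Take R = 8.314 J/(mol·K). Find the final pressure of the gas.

458 kPa

P₁ = nRT₁/V₁ = 2.78×8.314×431/41.1 = 242 kPa.
Adiabatic: TV^(γ−1) = const ⇒ T₂ = 431×(1.67)^0.240 = 487 K; PV^γ = const ⇒ P₂ = 458 kPa.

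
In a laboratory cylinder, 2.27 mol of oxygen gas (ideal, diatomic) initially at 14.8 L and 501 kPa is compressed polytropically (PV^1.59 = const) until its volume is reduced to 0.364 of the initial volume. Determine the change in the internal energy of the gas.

15100 J

T₁ = P₁V₁/(nR) = 501×14.8/(2.27×8.314) = 393 K.
Polytropic n=1.59: T₂ = T₁(V₁/V₂)^(n−1) = 393×(2.75)^0.59 = 713 K; P₂ = P₁(V₁/V₂)^n = 2500 kPa.
For an ideal gas ΔU = nCvΔT with Cv = (5/2)R = 20.8 J/(mol·K).
ΔU = 2.27×20.8×(713−393) = 15100 J.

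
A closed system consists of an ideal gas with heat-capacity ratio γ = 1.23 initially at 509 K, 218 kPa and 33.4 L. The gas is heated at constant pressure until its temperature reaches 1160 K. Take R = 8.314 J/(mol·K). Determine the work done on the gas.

n = P₁V₁/(RT₁) = 218×33.4/(8.314×509) = 1.72 mol.
Isobaric: P stays 218 kPa; V/T = const ⇒ T₂ = 1160 K, V₂ = 76.1 L.
W = PΔV = 218×(76.1−33.4) kPa·L = 9310 J.
Work done on the gas = −W_by = -9310 J.

-9310 J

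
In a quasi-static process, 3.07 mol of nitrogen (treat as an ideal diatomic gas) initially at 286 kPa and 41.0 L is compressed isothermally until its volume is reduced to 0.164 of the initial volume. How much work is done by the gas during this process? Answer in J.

-21200 J

T₁ = P₁V₁/(nR) = 286×41.0/(3.07×8.314) = 459 K.
Isothermal: T stays 459 K; PV = const ⇒ V₂ = 6.72 L, P₂ = 1740 kPa.
W = nRT ln(V₂/V₁) = 3.07×8.314×459×ln(0.164) = -21200 J.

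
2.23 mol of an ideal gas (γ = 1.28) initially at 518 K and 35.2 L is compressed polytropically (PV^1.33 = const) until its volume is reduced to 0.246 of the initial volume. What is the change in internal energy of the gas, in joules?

20200 J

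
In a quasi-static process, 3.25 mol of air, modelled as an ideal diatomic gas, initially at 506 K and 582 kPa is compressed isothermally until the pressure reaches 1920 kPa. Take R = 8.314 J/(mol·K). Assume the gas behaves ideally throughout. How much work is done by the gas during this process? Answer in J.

-16300 J

V₁ = nRT₁/P₁ = 3.25×8.314×506/582 = 23.5 L.
Isothermal: T stays 506 K; PV = const ⇒ V₂ = 7.12 L, P₂ = 1920 kPa.
W = nRT ln(V₂/V₁) = 3.25×8.314×506×ln(0.303) = -16300 J.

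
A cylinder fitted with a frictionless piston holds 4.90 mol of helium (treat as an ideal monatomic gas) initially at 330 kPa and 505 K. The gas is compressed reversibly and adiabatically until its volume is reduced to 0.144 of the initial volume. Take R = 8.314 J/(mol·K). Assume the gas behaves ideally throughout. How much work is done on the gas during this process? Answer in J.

81500 J

V₁ = nRT₁/P₁ = 4.90×8.314×505/330 = 62.3 L.
Adiabatic: TV^(γ−1) = const ⇒ T₂ = 505×(6.94)^0.667 = 1840 K; PV^γ = const ⇒ P₂ = 8340 kPa.
ΔU = nCvΔT = 4.90×12.5×(1840−505) = 81500 J.
Q = 0 for an adiabatic process, so W = −ΔU = -81500 J.
Work done on the gas = −W_by = 81500 J.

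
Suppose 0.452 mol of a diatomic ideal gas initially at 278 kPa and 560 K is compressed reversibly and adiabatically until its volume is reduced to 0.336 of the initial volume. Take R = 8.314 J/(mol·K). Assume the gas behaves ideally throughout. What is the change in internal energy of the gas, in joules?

2880 J

V₁ = nRT₁/P₁ = 0.452×8.314×560/278 = 7.57 L.
Adiabatic: TV^(γ−1) = const ⇒ T₂ = 560×(2.98)^0.400 = 866 K; PV^γ = const ⇒ P₂ = 1280 kPa.
For an ideal gas ΔU = nCvΔT with Cv = (5/2)R = 20.8 J/(mol·K).
ΔU = 0.452×20.8×(866−560) = 2880 J.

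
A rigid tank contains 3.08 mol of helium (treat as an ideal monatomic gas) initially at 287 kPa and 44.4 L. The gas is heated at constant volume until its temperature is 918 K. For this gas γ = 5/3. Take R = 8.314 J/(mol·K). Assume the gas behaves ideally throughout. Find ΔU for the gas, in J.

T₁ = P₁V₁/(nR) = 287×44.4/(3.08×8.314) = 498 K.
Isochoric: V stays 44.4 L; P/T = const ⇒ T₂ = 918 K, P₂ = 529 kPa.
For an ideal gas ΔU = nCvΔT with Cv = (3/2)R = 12.5 J/(mol·K).
ΔU = 3.08×12.5×(918−498) = 16100 J.

16100 J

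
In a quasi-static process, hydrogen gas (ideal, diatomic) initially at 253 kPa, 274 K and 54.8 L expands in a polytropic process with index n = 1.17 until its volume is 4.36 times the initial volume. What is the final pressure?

Polytropic n=1.17: T₂ = T₁(V₁/V₂)^(n−1) = 274×(0.229)^0.17 = 213 K; P₂ = P₁(V₁/V₂)^n = 45.2 kPa.

45.2 kPa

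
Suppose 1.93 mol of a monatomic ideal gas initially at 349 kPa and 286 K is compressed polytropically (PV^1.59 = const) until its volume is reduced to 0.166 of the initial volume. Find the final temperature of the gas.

825 K

V₁ = nRT₁/P₁ = 1.93×8.314×286/349 = 13.1 L.
Polytropic n=1.59: T₂ = T₁(V₁/V₂)^(n−1) = 286×(6.02)^0.59 = 825 K; P₂ = P₁(V₁/V₂)^n = 6070 kPa.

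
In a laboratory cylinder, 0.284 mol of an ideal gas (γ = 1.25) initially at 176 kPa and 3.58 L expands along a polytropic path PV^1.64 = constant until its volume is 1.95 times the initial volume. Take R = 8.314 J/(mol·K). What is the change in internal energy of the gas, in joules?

T₁ = P₁V₁/(nR) = 176×3.58/(0.284×8.314) = 267 K.
Polytropic n=1.64: T₂ = T₁(V₁/V₂)^(n−1) = 267×(0.513)^0.64 = 174 K; P₂ = P₁(V₁/V₂)^n = 58.9 kPa.
For an ideal gas ΔU = nCvΔT with Cv = R/(γ−1) = 33.3 J/(mol·K).
ΔU = 0.284×33.3×(174−267) = -877 J.

-877 J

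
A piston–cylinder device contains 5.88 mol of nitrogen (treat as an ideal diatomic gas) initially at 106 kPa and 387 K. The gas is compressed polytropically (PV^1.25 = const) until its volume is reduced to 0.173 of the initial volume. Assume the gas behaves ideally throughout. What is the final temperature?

V₁ = nRT₁/P₁ = 5.88×8.314×387/106 = 178 L.
Polytropic n=1.25: T₂ = T₁(V₁/V₂)^(n−1) = 387×(5.78)^0.25 = 600 K; P₂ = P₁(V₁/V₂)^n = 950 kPa.

600 K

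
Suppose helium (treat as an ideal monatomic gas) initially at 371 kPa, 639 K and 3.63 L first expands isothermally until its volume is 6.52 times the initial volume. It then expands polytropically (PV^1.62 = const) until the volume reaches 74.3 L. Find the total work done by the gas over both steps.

n = P₁V₁/(RT₁) = 371×3.63/(8.314×639) = 0.253 mol.
Step 1 — Isothermal: T stays 639 K; PV = const ⇒ V₂ = 23.7 L, P₂ = 56.9 kPa.
ΔU = 0 (ideal gas, T constant).
W = nRT ln(V₂/V₁) = 0.253×8.314×639×ln(6.52) = 2520 J.
Q = ΔU + W = 2520 J.
State after step 1: P = 56.9 kPa, V = 23.7 L, T = 639 K.
Step 2 — Polytropic n=1.62: T₂ = T₁(V₁/V₂)^(n−1) = 639×(0.319)^0.62 = 314 K; P₂ = P₁(V₁/V₂)^n = 8.92 kPa.
W = (P₁V₁−P₂V₂)/(n−1) = (56.9×23.7−8.92×74.3)/0.62 = 1100 J.
ΔU = nCvΔT = 0.253×12.5×(314−639) = -1030 J.
Q = ΔU + W = 77.2 J.
Net over both steps: W = 3630 J, Q = 2600 J, ΔU = -1030 J.

3630 J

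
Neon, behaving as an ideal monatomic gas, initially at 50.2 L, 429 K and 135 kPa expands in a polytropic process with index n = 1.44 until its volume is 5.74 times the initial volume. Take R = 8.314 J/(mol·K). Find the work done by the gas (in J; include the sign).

n = P₁V₁/(RT₁) = 135×50.2/(8.314×429) = 1.90 mol.
Polytropic n=1.44: T₂ = T₁(V₁/V₂)^(n−1) = 429×(0.174)^0.44 = 199 K; P₂ = P₁(V₁/V₂)^n = 10.9 kPa.
W = (P₁V₁−P₂V₂)/(n−1) = (135×50.2−10.9×288)/0.44 = 8260 J.

8260 J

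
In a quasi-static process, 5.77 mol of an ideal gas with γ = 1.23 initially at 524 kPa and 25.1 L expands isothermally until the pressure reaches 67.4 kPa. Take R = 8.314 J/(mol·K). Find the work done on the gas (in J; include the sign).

T₁ = P₁V₁/(nR) = 524×25.1/(5.77×8.314) = 274 K.
Isothermal: T stays 274 K; PV = const ⇒ V₂ = 195 L, P₂ = 67.4 kPa.
W = nRT ln(V₂/V₁) = 5.77×8.314×274×ln(7.77) = 27000 J.
Work done on the gas = −W_by = -27000 J.

-27000 J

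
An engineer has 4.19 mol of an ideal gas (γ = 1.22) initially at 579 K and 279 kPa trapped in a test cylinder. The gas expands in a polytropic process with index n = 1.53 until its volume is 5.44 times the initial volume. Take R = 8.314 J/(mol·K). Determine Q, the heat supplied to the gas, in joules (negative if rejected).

-31800 J

V₁ = nRT₁/P₁ = 4.19×8.314×579/279 = 72.3 L.
Polytropic n=1.53: T₂ = T₁(V₁/V₂)^(n−1) = 579×(0.184)^0.53 = 236 K; P₂ = P₁(V₁/V₂)^n = 20.9 kPa.
W = (P₁V₁−P₂V₂)/(n−1) = (279×72.3−20.9×393)/0.53 = 22500 J.
ΔU = nCvΔT = 4.19×37.8×(236−579) = -54300 J.
Q = ΔU + W = -31800 J.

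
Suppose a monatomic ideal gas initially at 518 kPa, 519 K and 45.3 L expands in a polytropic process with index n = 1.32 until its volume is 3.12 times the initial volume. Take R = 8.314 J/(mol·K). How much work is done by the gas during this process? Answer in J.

22400 J

n = P₁V₁/(RT₁) = 518×45.3/(8.314×519) = 5.44 mol.
Polytropic n=1.32: T₂ = T₁(V₁/V₂)^(n−1) = 519×(0.321)^0.32 = 361 K; P₂ = P₁(V₁/V₂)^n = 115 kPa.
W = (P₁V₁−P₂V₂)/(n−1) = (518×45.3−115×141)/0.32 = 22400 J.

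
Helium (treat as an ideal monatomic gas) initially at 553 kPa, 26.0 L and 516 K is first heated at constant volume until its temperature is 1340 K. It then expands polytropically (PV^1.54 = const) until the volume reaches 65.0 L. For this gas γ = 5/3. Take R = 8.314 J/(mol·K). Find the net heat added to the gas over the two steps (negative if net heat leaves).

n = P₁V₁/(RT₁) = 553×26.0/(8.314×516) = 3.35 mol.
Step 1 — Isochoric: V stays 26.0 L; P/T = const ⇒ T₂ = 1340 K, P₂ = 1440 kPa.
W = 0 (no volume change).
ΔU = nCvΔT = 3.35×12.5×(1340−516) = 34400 J.
Q = ΔU = 34400 J.
State after step 1: P = 1440 kPa, V = 26.0 L, T = 1340 K.
Step 2 — Polytropic n=1.54: T₂ = T₁(V₁/V₂)^(n−1) = 1340×(0.400)^0.54 = 817 K; P₂ = P₁(V₁/V₂)^n = 350 kPa.
W = (P₁V₁−P₂V₂)/(n−1) = (1440×26.0−350×65.0)/0.54 = 27000 J.
ΔU = nCvΔT = 3.35×12.5×(817−1340) = -21900 J.
Q = ΔU + W = 5130 J.
Net over both steps: W = 27000 J, Q = 39600 J, ΔU = 12600 J.

39600 J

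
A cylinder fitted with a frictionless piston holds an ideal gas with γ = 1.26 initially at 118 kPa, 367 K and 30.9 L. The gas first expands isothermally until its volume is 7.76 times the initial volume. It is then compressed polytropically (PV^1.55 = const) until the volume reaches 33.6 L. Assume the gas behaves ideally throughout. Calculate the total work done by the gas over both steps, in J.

-5440 J

n = P₁V₁/(RT₁) = 118×30.9/(8.314×367) = 1.19 mol.
Step 1 — Isothermal: T stays 367 K; PV = const ⇒ V₂ = 240 L, P₂ = 15.2 kPa.
ΔU = 0 (ideal gas, T constant).
W = nRT ln(V₂/V₁) = 1.19×8.314×367×ln(7.76) = 7470 J.
Q = ΔU + W = 7470 J.
State after step 1: P = 15.2 kPa, V = 240 L, T = 367 K.
Step 2 — Polytropic n=1.55: T₂ = T₁(V₁/V₂)^(n−1) = 367×(7.14)^0.55 = 1080 K; P₂ = P₁(V₁/V₂)^n = 320 kPa.
W = (P₁V₁−P₂V₂)/(n−1) = (15.2×240−320×33.6)/0.55 = -12900 J.
ΔU = nCvΔT = 1.19×32.0×(1080−367) = 27300 J.
Q = ΔU + W = 14400 J.
Net over both steps: W = -5440 J, Q = 21900 J, ΔU = 27300 J.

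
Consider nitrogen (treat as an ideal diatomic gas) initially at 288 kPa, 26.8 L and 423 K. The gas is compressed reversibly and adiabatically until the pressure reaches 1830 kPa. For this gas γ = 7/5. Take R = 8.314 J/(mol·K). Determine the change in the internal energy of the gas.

n = P₁V₁/(RT₁) = 288×26.8/(8.314×423) = 2.19 mol.
Adiabatic: T₂/T₁ = (P₂/P₁)^((γ−1)/γ) ⇒ T₂ = 423×(6.35)^0.286 = 717 K; V₂ = 7.15 L.
For an ideal gas ΔU = nCvΔT with Cv = (5/2)R = 20.8 J/(mol·K).
ΔU = 2.19×20.8×(717−423) = 13400 J.

13400 J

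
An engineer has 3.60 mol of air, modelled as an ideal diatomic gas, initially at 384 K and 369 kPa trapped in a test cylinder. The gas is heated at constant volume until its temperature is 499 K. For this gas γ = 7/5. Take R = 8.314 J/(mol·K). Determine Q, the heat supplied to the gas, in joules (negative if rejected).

V₁ = nRT₁/P₁ = 3.60×8.314×384/369 = 31.1 L.
Isochoric: V stays 31.1 L; P/T = const ⇒ T₂ = 499 K, P₂ = 480 kPa.
W = 0 (no volume change).
ΔU = nCvΔT = 3.60×20.8×(499−384) = 8600 J.
Q = ΔU = 8600 J.

8600 J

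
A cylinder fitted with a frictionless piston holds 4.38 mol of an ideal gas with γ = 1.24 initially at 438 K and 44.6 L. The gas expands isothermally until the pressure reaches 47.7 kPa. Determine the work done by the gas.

32100 J

P₁ = nRT₁/V₁ = 4.38×8.314×438/44.6 = 358 kPa.
Isothermal: T stays 438 K; PV = const ⇒ V₂ = 334 L, P₂ = 47.7 kPa.
W = nRT ln(V₂/V₁) = 4.38×8.314×438×ln(7.50) = 32100 J.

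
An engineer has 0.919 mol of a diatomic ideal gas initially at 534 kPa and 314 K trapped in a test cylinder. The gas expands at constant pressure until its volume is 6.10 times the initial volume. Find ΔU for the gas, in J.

30600 J

V₁ = nRT₁/P₁ = 0.919×8.314×314/534 = 4.49 L.
Isobaric: P stays 534 kPa; V/T = const ⇒ T₂ = 1920 K, V₂ = 27.4 L.
For an ideal gas ΔU = nCvΔT with Cv = (5/2)R = 20.8 J/(mol·K).
ΔU = 0.919×20.8×(1920−314) = 30600 J.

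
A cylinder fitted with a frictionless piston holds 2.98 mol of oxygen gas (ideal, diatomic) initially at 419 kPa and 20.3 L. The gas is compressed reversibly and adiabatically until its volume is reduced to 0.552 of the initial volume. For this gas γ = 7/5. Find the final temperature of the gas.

435 K

T₁ = P₁V₁/(nR) = 419×20.3/(2.98×8.314) = 343 K.
Adiabatic: TV^(γ−1) = const ⇒ T₂ = 343×(1.81)^0.400 = 435 K; PV^γ = const ⇒ P₂ = 963 kPa.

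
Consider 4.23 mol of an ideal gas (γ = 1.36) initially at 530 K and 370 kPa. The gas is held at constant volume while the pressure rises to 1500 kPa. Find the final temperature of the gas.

2150 K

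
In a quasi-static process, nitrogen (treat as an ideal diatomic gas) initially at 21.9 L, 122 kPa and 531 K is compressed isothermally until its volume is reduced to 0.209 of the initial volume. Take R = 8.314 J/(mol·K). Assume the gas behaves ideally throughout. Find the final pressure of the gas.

Isothermal: T stays 531 K; PV = const ⇒ V₂ = 4.58 L, P₂ = 584 kPa.

584 kPa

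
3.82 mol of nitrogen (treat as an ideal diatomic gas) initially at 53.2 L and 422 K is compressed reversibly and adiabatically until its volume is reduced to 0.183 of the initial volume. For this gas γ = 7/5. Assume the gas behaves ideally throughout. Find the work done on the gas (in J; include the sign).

P₁ = nRT₁/V₁ = 3.82×8.314×422/53.2 = 252 kPa.
Adiabatic: TV^(γ−1) = const ⇒ T₂ = 422×(5.46)^0.400 = 832 K; PV^γ = const ⇒ P₂ = 2720 kPa.
ΔU = nCvΔT = 3.82×20.8×(832−422) = 32600 J.
Q = 0 for an adiabatic process, so W = −ΔU = -32600 J.
Work done on the gas = −W_by = 32600 J.

32600 J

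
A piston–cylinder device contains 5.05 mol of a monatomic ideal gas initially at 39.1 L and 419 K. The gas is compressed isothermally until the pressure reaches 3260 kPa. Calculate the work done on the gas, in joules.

34800 J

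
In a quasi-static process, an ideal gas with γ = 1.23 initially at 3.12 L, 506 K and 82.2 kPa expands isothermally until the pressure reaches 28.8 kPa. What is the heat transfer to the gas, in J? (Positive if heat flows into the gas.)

n = P₁V₁/(RT₁) = 82.2×3.12/(8.314×506) = 0.0610 mol.
Isothermal: T stays 506 K; PV = const ⇒ V₂ = 8.90 L, P₂ = 28.8 kPa.
ΔU = 0 (ideal gas, T constant).
W = nRT ln(V₂/V₁) = 0.0610×8.314×506×ln(2.85) = 269 J.
Q = ΔU + W = 269 J.

269 J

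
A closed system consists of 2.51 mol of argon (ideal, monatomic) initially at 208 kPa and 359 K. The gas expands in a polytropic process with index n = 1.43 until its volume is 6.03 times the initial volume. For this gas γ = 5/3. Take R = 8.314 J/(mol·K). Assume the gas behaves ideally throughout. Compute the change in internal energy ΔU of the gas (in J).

V₁ = nRT₁/P₁ = 2.51×8.314×359/208 = 36.0 L.
Polytropic n=1.43: T₂ = T₁(V₁/V₂)^(n−1) = 359×(0.166)^0.43 = 166 K; P₂ = P₁(V₁/V₂)^n = 15.9 kPa.
For an ideal gas ΔU = nCvΔT with Cv = (3/2)R = 12.5 J/(mol·K).
ΔU = 2.51×12.5×(166−359) = -6050 J.

-6050 J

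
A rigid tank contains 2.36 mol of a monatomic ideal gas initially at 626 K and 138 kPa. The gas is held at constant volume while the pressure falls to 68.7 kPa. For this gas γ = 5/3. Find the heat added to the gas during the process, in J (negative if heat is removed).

V₁ = nRT₁/P₁ = 2.36×8.314×626/138 = 89.0 L.
Isochoric: V stays 89.0 L; P/T = const ⇒ T₂ = 312 K, P₂ = 68.7 kPa.
W = 0 (no volume change).
ΔU = nCvΔT = 2.36×12.5×(312−626) = -9250 J.
Q = ΔU = -9250 J.

-9250 J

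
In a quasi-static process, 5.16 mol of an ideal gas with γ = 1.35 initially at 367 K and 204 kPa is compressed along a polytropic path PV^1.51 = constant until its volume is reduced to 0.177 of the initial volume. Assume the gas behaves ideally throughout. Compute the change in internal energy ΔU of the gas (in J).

63800 J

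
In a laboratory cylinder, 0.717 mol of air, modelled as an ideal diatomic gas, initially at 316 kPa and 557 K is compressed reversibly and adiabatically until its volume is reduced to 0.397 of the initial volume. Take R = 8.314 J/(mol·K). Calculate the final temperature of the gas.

806 K

V₁ = nRT₁/P₁ = 0.717×8.314×557/316 = 10.5 L.
Adiabatic: TV^(γ−1) = const ⇒ T₂ = 557×(2.52)^0.400 = 806 K; PV^γ = const ⇒ P₂ = 1150 kPa.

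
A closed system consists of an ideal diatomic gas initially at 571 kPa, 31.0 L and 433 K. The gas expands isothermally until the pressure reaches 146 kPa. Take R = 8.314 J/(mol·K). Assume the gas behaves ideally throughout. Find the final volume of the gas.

121 L

Isothermal: T stays 433 K; PV = const ⇒ V₂ = 121 L, P₂ = 146 kPa.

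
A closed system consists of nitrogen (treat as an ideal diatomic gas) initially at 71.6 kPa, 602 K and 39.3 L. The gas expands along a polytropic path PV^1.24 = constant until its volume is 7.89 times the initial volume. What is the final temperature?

Polytropic n=1.24: T₂ = T₁(V₁/V₂)^(n−1) = 602×(0.127)^0.24 = 367 K; P₂ = P₁(V₁/V₂)^n = 5.53 kPa.

367 K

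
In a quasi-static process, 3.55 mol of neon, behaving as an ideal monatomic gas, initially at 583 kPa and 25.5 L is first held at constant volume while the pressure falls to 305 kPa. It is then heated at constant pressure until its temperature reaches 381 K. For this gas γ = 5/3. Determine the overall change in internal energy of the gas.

T₁ = P₁V₁/(nR) = 583×25.5/(3.55×8.314) = 504 K.
Step 1 — Isochoric: V stays 25.5 L; P/T = const ⇒ T₂ = 264 K, P₂ = 305 kPa.
W = 0 (no volume change).
ΔU = nCvΔT = 3.55×12.5×(264−504) = -10600 J.
Q = ΔU = -10600 J.
State after step 1: P = 305 kPa, V = 25.5 L, T = 264 K.
Step 2 — Isobaric: P stays 305 kPa; V/T = const ⇒ T₂ = 381 K, V₂ = 36.9 L.
W = PΔV = 305×(36.9−25.5) kPa·L = 3470 J.
ΔU = nCvΔT = 3.55×12.5×(381−264) = 5200 J.
Q = ΔU + W = nCpΔT = 8670 J.
Net over both steps: W = 3470 J, Q = -1960 J, ΔU = -5430 J.

-5430 J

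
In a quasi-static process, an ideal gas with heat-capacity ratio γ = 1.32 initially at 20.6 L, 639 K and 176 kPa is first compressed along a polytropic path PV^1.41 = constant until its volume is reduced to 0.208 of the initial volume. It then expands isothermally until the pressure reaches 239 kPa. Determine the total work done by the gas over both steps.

5180 J

n = P₁V₁/(RT₁) = 176×20.6/(8.314×639) = 0.682 mol.
Step 1 — Polytropic n=1.41: T₂ = T₁(V₁/V₂)^(n−1) = 639×(4.81)^0.41 = 1220 K; P₂ = P₁(V₁/V₂)^n = 1610 kPa.
W = (P₁V₁−P₂V₂)/(n−1) = (176×20.6−1610×4.28)/0.41 = -7990 J.
ΔU = nCvΔT = 0.682×26.0×(1220−639) = 10200 J.
Q = ΔU + W = 2250 J.
State after step 1: P = 1610 kPa, V = 4.28 L, T = 1220 K.
Step 2 — Isothermal: T stays 1220 K; PV = const ⇒ V₂ = 28.9 L, P₂ = 239 kPa.
ΔU = 0 (ideal gas, T constant).
W = nRT ln(V₂/V₁) = 0.682×8.314×1220×ln(6.74) = 13200 J.
Q = ΔU + W = 13200 J.
Net over both steps: W = 5180 J, Q = 15400 J, ΔU = 10200 J.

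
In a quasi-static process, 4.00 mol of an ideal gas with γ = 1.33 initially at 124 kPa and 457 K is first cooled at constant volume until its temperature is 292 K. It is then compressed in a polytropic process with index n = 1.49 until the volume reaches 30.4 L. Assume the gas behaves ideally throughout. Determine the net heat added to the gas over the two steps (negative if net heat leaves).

-7210 J

V₁ = nRT₁/P₁ = 4.00×8.314×457/124 = 123 L.
Step 1 — Isochoric: V stays 123 L; P/T = const ⇒ T₂ = 292 K, P₂ = 79.2 kPa.
W = 0 (no volume change).
ΔU = nCvΔT = 4.00×25.2×(292−457) = -16600 J.
Q = ΔU = -16600 J.
State after step 1: P = 79.2 kPa, V = 123 L, T = 292 K.
Step 2 — Polytropic n=1.49: T₂ = T₁(V₁/V₂)^(n−1) = 292×(4.03)^0.49 = 578 K; P₂ = P₁(V₁/V₂)^n = 633 kPa.
W = (P₁V₁−P₂V₂)/(n−1) = (79.2×123−633×30.4)/0.49 = -19400 J.
ΔU = nCvΔT = 4.00×25.2×(578−292) = 28800 J.
Q = ΔU + W = 9420 J.
Net over both steps: W = -19400 J, Q = -7210 J, ΔU = 12200 J.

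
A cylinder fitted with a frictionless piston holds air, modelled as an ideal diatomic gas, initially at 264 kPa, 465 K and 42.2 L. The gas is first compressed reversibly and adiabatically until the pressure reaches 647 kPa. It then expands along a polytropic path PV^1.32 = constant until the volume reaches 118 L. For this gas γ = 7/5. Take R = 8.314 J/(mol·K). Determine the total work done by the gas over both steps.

10500 J

n = P₁V₁/(RT₁) = 264×42.2/(8.314×465) = 2.88 mol.
Step 1 — Adiabatic: T₂/T₁ = (P₂/P₁)^((γ−1)/γ) ⇒ T₂ = 465×(2.45)^0.286 = 601 K; V₂ = 22.2 L.
ΔU = nCvΔT = 2.88×20.8×(601−465) = 8130 J.
Q = 0 for an adiabatic process, so W = −ΔU = -8130 J.
State after step 1: P = 647 kPa, V = 22.2 L, T = 601 K.
Step 2 — Polytropic n=1.32: T₂ = T₁(V₁/V₂)^(n−1) = 601×(0.189)^0.32 = 352 K; P₂ = P₁(V₁/V₂)^n = 71.5 kPa.
W = (P₁V₁−P₂V₂)/(n−1) = (647×22.2−71.5×118)/0.32 = 18600 J.
ΔU = nCvΔT = 2.88×20.8×(352−601) = -14900 J.
Q = ΔU + W = 3720 J.
Net over both steps: W = 10500 J, Q = 3720 J, ΔU = -6760 J.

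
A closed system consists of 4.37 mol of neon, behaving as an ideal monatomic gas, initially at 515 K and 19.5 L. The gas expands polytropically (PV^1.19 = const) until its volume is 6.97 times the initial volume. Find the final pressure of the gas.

P₁ = nRT₁/V₁ = 4.37×8.314×515/19.5 = 960 kPa.
Polytropic n=1.19: T₂ = T₁(V₁/V₂)^(n−1) = 515×(0.143)^0.19 = 356 K; P₂ = P₁(V₁/V₂)^n = 95.2 kPa.

95.2 kPa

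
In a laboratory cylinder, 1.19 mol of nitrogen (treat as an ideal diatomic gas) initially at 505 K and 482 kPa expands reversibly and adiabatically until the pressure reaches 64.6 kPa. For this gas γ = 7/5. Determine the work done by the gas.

V₁ = nRT₁/P₁ = 1.19×8.314×505/482 = 10.4 L.
Adiabatic: T₂/T₁ = (P₂/P₁)^((γ−1)/γ) ⇒ T₂ = 505×(0.134)^0.286 = 284 K; V₂ = 43.6 L.
ΔU = nCvΔT = 1.19×20.8×(284−505) = -5460 J.
Q = 0 for an adiabatic process, so W = −ΔU = 5460 J.

5460 J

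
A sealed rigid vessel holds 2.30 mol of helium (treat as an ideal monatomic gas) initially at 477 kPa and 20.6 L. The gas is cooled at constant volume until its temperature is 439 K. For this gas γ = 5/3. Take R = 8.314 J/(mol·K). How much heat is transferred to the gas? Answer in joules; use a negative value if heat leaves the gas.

-2150 J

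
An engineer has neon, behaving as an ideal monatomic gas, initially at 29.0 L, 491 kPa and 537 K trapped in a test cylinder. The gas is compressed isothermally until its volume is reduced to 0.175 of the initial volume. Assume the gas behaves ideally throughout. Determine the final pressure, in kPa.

2810 kPa

Isothermal: T stays 537 K; PV = const ⇒ V₂ = 5.07 L, P₂ = 2810 kPa.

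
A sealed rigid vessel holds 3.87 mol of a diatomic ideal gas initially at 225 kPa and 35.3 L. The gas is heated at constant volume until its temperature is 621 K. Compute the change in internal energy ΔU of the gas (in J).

T₁ = P₁V₁/(nR) = 225×35.3/(3.87×8.314) = 247 K.
Isochoric: V stays 35.3 L; P/T = const ⇒ T₂ = 621 K, P₂ = 566 kPa.
For an ideal gas ΔU = nCvΔT with Cv = (5/2)R = 20.8 J/(mol·K).
ΔU = 3.87×20.8×(621−247) = 30100 J.

30100 J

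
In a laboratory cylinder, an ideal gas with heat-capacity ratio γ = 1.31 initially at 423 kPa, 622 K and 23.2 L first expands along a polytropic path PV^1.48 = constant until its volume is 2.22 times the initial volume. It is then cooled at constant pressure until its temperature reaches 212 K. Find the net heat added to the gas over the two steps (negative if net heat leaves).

-17700 J

n = P₁V₁/(RT₁) = 423×23.2/(8.314×622) = 1.90 mol.
Step 1 — Polytropic n=1.48: T₂ = T₁(V₁/V₂)^(n−1) = 622×(0.450)^0.48 = 424 K; P₂ = P₁(V₁/V₂)^n = 130 kPa.
W = (P₁V₁−P₂V₂)/(n−1) = (423×23.2−130×51.5)/0.48 = 6500 J.
ΔU = nCvΔT = 1.90×26.8×(424−622) = -10100 J.
Q = ΔU + W = -3570 J.
State after step 1: P = 130 kPa, V = 51.5 L, T = 424 K.
Step 2 — Isobaric: P stays 130 kPa; V/T = const ⇒ T₂ = 212 K, V₂ = 25.7 L.
W = PΔV = 130×(25.7−51.5) kPa·L = -3350 J.
ΔU = nCvΔT = 1.90×26.8×(212−424) = -10800 J.
Q = ΔU + W = nCpΔT = -14100 J.
Net over both steps: W = 3160 J, Q = -17700 J, ΔU = -20900 J.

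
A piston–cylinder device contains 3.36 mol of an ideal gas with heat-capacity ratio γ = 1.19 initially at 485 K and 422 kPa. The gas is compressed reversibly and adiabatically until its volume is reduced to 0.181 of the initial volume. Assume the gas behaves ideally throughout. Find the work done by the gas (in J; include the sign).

V₁ = nRT₁/P₁ = 3.36×8.314×485/422 = 32.1 L.
Adiabatic: TV^(γ−1) = const ⇒ T₂ = 485×(5.52)^0.190 = 671 K; PV^γ = const ⇒ P₂ = 3230 kPa.
ΔU = nCvΔT = 3.36×43.8×(671−485) = 27400 J.
Q = 0 for an adiabatic process, so W = −ΔU = -27400 J.

-27400 J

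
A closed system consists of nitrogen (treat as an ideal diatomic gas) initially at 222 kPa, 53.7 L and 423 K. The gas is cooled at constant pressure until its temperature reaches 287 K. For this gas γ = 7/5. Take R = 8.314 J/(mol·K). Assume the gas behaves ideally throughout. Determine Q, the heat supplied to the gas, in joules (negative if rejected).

n = P₁V₁/(RT₁) = 222×53.7/(8.314×423) = 3.39 mol.
Isobaric: P stays 222 kPa; V/T = const ⇒ T₂ = 287 K, V₂ = 36.4 L.
W = PΔV = 222×(36.4−53.7) kPa·L = -3830 J.
ΔU = nCvΔT = 3.39×20.8×(287−423) = -9580 J.
Q = ΔU + W = nCpΔT = -13400 J.

-13400 J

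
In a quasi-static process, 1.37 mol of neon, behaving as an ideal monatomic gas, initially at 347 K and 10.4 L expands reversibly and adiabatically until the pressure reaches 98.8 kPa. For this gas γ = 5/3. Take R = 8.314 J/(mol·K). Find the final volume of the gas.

23.3 L

P₁ = nRT₁/V₁ = 1.37×8.314×347/10.4 = 380 kPa.
Adiabatic: T₂/T₁ = (P₂/P₁)^((γ−1)/γ) ⇒ T₂ = 347×(0.260)^0.400 = 202 K; V₂ = 23.3 L.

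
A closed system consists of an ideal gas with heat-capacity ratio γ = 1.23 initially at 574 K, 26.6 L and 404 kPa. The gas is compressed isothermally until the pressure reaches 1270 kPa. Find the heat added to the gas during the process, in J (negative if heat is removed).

-12300 J

n = P₁V₁/(RT₁) = 404×26.6/(8.314×574) = 2.25 mol.
Isothermal: T stays 574 K; PV = const ⇒ V₂ = 8.46 L, P₂ = 1270 kPa.
ΔU = 0 (ideal gas, T constant).
W = nRT ln(V₂/V₁) = 2.25×8.314×574×ln(0.318) = -12300 J.
Q = ΔU + W = -12300 J.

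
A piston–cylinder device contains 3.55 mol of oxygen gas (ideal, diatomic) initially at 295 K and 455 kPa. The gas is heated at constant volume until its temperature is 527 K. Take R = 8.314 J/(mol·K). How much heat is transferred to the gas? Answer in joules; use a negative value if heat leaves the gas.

V₁ = nRT₁/P₁ = 3.55×8.314×295/455 = 19.1 L.
Isochoric: V stays 19.1 L; P/T = const ⇒ T₂ = 527 K, P₂ = 813 kPa.
W = 0 (no volume change).
ΔU = nCvΔT = 3.55×20.8×(527−295) = 17100 J.
Q = ΔU = 17100 J.

17100 J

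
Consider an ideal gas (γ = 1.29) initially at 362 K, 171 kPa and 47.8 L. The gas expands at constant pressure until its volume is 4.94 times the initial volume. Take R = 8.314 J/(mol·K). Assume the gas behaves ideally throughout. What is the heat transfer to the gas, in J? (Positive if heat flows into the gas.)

n = P₁V₁/(RT₁) = 171×47.8/(8.314×362) = 2.72 mol.
Isobaric: P stays 171 kPa; V/T = const ⇒ T₂ = 1790 K, V₂ = 236 L.
W = PΔV = 171×(236−47.8) kPa·L = 32200 J.
ΔU = nCvΔT = 2.72×28.7×(1790−362) = 111000 J.
Q = ΔU + W = nCpΔT = 143000 J.

143000 J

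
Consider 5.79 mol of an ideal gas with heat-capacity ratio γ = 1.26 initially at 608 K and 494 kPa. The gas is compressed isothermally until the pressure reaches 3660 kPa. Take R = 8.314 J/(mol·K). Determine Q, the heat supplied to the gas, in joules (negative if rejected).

-58600 J

V₁ = nRT₁/P₁ = 5.79×8.314×608/494 = 59.2 L.
Isothermal: T stays 608 K; PV = const ⇒ V₂ = 8.00 L, P₂ = 3660 kPa.
ΔU = 0 (ideal gas, T constant).
W = nRT ln(V₂/V₁) = 5.79×8.314×608×ln(0.135) = -58600 J.
Q = ΔU + W = -58600 J.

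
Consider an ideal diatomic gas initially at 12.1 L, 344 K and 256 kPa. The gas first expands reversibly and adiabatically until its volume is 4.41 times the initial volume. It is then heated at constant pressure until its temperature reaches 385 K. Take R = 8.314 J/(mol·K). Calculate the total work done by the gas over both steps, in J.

n = P₁V₁/(RT₁) = 256×12.1/(8.314×344) = 1.08 mol.
Step 1 — Adiabatic: TV^(γ−1) = const ⇒ T₂ = 344×(0.227)^0.400 = 190 K; PV^γ = const ⇒ P₂ = 32.1 kPa.
ΔU = nCvΔT = 1.08×20.8×(190−344) = -3470 J.
Q = 0 for an adiabatic process, so W = −ΔU = 3470 J.
State after step 1: P = 32.1 kPa, V = 53.4 L, T = 190 K.
Step 2 — Isobaric: P stays 32.1 kPa; V/T = const ⇒ T₂ = 385 K, V₂ = 108 L.
W = PΔV = 32.1×(108−53.4) kPa·L = 1760 J.
ΔU = nCvΔT = 1.08×20.8×(385−190) = 4390 J.
Q = ΔU + W = nCpΔT = 6150 J.
Net over both steps: W = 5220 J, Q = 6150 J, ΔU = 923 J.

5220 J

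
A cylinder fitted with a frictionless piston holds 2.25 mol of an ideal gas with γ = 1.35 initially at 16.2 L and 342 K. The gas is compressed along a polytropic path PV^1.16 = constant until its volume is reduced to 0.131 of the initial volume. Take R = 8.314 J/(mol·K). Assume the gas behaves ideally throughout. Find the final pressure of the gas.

4170 kPa

P₁ = nRT₁/V₁ = 2.25×8.314×342/16.2 = 395 kPa.
Polytropic n=1.16: T₂ = T₁(V₁/V₂)^(n−1) = 342×(7.63)^0.16 = 473 K; P₂ = P₁(V₁/V₂)^n = 4170 kPa.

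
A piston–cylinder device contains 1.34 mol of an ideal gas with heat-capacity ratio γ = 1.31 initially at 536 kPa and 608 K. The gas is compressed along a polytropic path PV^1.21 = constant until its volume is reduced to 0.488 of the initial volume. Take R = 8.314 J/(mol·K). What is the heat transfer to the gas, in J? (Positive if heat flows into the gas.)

-1690 J

V₁ = nRT₁/P₁ = 1.34×8.314×608/536 = 12.6 L.
Polytropic n=1.21: T₂ = T₁(V₁/V₂)^(n−1) = 608×(2.05)^0.21 = 707 K; P₂ = P₁(V₁/V₂)^n = 1280 kPa.
W = (P₁V₁−P₂V₂)/(n−1) = (536×12.6−1280×6.17)/0.21 = -5240 J.
ΔU = nCvΔT = 1.34×26.8×(707−608) = 3550 J.
Q = ΔU + W = -1690 J.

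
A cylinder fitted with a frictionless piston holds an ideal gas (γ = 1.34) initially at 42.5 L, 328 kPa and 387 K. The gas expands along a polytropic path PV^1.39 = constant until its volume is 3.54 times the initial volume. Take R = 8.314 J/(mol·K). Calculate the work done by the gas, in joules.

n = P₁V₁/(RT₁) = 328×42.5/(8.314×387) = 4.33 mol.
Polytropic n=1.39: T₂ = T₁(V₁/V₂)^(n−1) = 387×(0.282)^0.39 = 236 K; P₂ = P₁(V₁/V₂)^n = 56.6 kPa.
W = (P₁V₁−P₂V₂)/(n−1) = (328×42.5−56.6×150)/0.39 = 13900 J.

13900 J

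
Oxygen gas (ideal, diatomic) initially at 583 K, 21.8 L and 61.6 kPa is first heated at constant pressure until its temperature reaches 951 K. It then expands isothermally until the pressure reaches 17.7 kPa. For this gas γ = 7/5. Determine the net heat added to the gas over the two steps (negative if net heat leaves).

n = P₁V₁/(RT₁) = 61.6×21.8/(8.314×583) = 0.277 mol.
Step 1 — Isobaric: P stays 61.6 kPa; V/T = const ⇒ T₂ = 951 K, V₂ = 35.6 L.
W = PΔV = 61.6×(35.6−21.8) kPa·L = 848 J.
ΔU = nCvΔT = 0.277×20.8×(951−583) = 2120 J.
Q = ΔU + W = nCpΔT = 2970 J.
State after step 1: P = 61.6 kPa, V = 35.6 L, T = 951 K.
Step 2 — Isothermal: T stays 951 K; PV = const ⇒ V₂ = 124 L, P₂ = 17.7 kPa.
ΔU = 0 (ideal gas, T constant).
W = nRT ln(V₂/V₁) = 0.277×8.314×951×ln(3.48) = 2730 J.
Q = ΔU + W = 2730 J.
Net over both steps: W = 3580 J, Q = 5700 J, ΔU = 2120 J.

5700 J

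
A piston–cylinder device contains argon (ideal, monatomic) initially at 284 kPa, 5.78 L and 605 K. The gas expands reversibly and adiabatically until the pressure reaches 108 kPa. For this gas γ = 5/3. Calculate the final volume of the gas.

10.3 L

Adiabatic: T₂/T₁ = (P₂/P₁)^((γ−1)/γ) ⇒ T₂ = 605×(0.380)^0.400 = 411 K; V₂ = 10.3 L.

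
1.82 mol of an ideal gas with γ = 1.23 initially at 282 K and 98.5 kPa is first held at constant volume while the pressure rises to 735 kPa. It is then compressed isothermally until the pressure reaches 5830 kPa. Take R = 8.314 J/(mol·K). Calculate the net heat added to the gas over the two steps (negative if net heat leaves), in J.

53900 J

V₁ = nRT₁/P₁ = 1.82×8.314×282/98.5 = 43.3 L.
Step 1 — Isochoric: V stays 43.3 L; P/T = const ⇒ T₂ = 2100 K, P₂ = 735 kPa.
W = 0 (no volume change).
ΔU = nCvΔT = 1.82×36.1×(2100−282) = 120000 J.
Q = ΔU = 120000 J.
State after step 1: P = 735 kPa, V = 43.3 L, T = 2100 K.
Step 2 — Isothermal: T stays 2100 K; PV = const ⇒ V₂ = 5.46 L, P₂ = 5830 kPa.
ΔU = 0 (ideal gas, T constant).
W = nRT ln(V₂/V₁) = 1.82×8.314×2100×ln(0.126) = -65900 J.
Q = ΔU + W = -65900 J.
Net over both steps: W = -65900 J, Q = 53900 J, ΔU = 120000 J.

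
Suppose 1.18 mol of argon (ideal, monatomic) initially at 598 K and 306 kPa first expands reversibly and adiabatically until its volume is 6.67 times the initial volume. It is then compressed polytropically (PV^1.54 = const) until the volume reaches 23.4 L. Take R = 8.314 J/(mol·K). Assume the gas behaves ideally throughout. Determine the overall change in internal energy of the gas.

V₁ = nRT₁/P₁ = 1.18×8.314×598/306 = 19.2 L.
Step 1 — Adiabatic: TV^(γ−1) = const ⇒ T₂ = 598×(0.150)^0.667 = 169 K; PV^γ = const ⇒ P₂ = 12.9 kPa.
ΔU = nCvΔT = 1.18×12.5×(169−598) = -6320 J.
Q = 0 for an adiabatic process, so W = −ΔU = 6320 J.
State after step 1: P = 12.9 kPa, V = 128 L, T = 169 K.
Step 2 — Polytropic n=1.54: T₂ = T₁(V₁/V₂)^(n−1) = 169×(5.46)^0.54 = 422 K; P₂ = P₁(V₁/V₂)^n = 177 kPa.
W = (P₁V₁−P₂V₂)/(n−1) = (12.9×128−177×23.4)/0.54 = -4610 J.
ΔU = nCvΔT = 1.18×12.5×(422−169) = 3730 J.
Q = ΔU + W = -875 J.
Net over both steps: W = 1710 J, Q = -875 J, ΔU = -2590 J.

-2590 J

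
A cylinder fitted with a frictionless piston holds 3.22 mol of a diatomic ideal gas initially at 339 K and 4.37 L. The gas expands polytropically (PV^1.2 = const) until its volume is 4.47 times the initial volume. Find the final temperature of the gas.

P₁ = nRT₁/V₁ = 3.22×8.314×339/4.37 = 2080 kPa.
Polytropic n=1.2: T₂ = T₁(V₁/V₂)^(n−1) = 339×(0.224)^0.20 = 251 K; P₂ = P₁(V₁/V₂)^n = 344 kPa.

251 K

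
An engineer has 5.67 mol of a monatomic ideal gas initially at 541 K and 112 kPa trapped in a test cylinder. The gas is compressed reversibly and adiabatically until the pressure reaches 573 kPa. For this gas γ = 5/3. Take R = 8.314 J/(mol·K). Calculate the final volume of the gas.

85.5 L

V₁ = nRT₁/P₁ = 5.67×8.314×541/112 = 228 L.
Adiabatic: T₂/T₁ = (P₂/P₁)^((γ−1)/γ) ⇒ T₂ = 541×(5.12)^0.400 = 1040 K; V₂ = 85.5 L.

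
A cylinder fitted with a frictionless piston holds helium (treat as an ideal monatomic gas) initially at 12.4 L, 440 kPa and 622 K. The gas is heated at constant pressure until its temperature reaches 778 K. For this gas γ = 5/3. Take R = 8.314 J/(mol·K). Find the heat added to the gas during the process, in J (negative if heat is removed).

3420 J

n = P₁V₁/(RT₁) = 440×12.4/(8.314×622) = 1.06 mol.
Isobaric: P stays 440 kPa; V/T = const ⇒ T₂ = 778 K, V₂ = 15.5 L.
W = PΔV = 440×(15.5−12.4) kPa·L = 1370 J.
ΔU = nCvΔT = 1.06×12.5×(778−622) = 2050 J.
Q = ΔU + W = nCpΔT = 3420 J.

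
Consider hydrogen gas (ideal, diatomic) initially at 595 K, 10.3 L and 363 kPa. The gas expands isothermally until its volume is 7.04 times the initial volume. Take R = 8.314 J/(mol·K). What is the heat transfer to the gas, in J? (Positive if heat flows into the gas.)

7300 J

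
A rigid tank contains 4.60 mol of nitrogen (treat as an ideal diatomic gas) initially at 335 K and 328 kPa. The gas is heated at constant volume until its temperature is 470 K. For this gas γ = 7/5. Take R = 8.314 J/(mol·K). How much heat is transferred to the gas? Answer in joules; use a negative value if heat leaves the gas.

V₁ = nRT₁/P₁ = 4.60×8.314×335/328 = 39.1 L.
Isochoric: V stays 39.1 L; P/T = const ⇒ T₂ = 470 K, P₂ = 460 kPa.
W = 0 (no volume change).
ΔU = nCvΔT = 4.60×20.8×(470−335) = 12900 J.
Q = ΔU = 12900 J.

12900 J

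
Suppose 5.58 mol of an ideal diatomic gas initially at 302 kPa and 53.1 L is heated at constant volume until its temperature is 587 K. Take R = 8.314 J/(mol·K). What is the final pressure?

513 kPa

T₁ = P₁V₁/(nR) = 302×53.1/(5.58×8.314) = 346 K.
Isochoric: V stays 53.1 L; P/T = const ⇒ T₂ = 587 K, P₂ = 513 kPa.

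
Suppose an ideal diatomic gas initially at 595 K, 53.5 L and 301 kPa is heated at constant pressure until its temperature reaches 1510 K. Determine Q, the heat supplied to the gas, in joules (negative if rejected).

n = P₁V₁/(RT₁) = 301×53.5/(8.314×595) = 3.26 mol.
Isobaric: P stays 301 kPa; V/T = const ⇒ T₂ = 1510 K, V₂ = 136 L.
W = PΔV = 301×(136−53.5) kPa·L = 24800 J.
ΔU = nCvΔT = 3.26×20.8×(1510−595) = 61900 J.
Q = ΔU + W = nCpΔT = 86700 J.

86700 J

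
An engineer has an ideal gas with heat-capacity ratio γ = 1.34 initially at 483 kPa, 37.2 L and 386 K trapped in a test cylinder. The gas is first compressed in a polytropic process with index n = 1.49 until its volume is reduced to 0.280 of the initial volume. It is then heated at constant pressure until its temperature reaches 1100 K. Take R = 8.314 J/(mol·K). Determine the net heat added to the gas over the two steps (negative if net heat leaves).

n = P₁V₁/(RT₁) = 483×37.2/(8.314×386) = 5.60 mol.
Step 1 — Polytropic n=1.49: T₂ = T₁(V₁/V₂)^(n−1) = 386×(3.57)^0.49 = 720 K; P₂ = P₁(V₁/V₂)^n = 3220 kPa.
W = (P₁V₁−P₂V₂)/(n−1) = (483×37.2−3220×10.4)/0.49 = -31800 J.
ΔU = nCvΔT = 5.60×24.5×(720−386) = 45800 J.
Q = ΔU + W = 14000 J.
State after step 1: P = 3220 kPa, V = 10.4 L, T = 720 K.
Step 2 — Isobaric: P stays 3220 kPa; V/T = const ⇒ T₂ = 1100 K, V₂ = 15.9 L.
W = PΔV = 3220×(15.9−10.4) kPa·L = 17700 J.
ΔU = nCvΔT = 5.60×24.5×(1100−720) = 52000 J.
Q = ΔU + W = nCpΔT = 69700 J.
Net over both steps: W = -14100 J, Q = 83700 J, ΔU = 97800 J.

83700 J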